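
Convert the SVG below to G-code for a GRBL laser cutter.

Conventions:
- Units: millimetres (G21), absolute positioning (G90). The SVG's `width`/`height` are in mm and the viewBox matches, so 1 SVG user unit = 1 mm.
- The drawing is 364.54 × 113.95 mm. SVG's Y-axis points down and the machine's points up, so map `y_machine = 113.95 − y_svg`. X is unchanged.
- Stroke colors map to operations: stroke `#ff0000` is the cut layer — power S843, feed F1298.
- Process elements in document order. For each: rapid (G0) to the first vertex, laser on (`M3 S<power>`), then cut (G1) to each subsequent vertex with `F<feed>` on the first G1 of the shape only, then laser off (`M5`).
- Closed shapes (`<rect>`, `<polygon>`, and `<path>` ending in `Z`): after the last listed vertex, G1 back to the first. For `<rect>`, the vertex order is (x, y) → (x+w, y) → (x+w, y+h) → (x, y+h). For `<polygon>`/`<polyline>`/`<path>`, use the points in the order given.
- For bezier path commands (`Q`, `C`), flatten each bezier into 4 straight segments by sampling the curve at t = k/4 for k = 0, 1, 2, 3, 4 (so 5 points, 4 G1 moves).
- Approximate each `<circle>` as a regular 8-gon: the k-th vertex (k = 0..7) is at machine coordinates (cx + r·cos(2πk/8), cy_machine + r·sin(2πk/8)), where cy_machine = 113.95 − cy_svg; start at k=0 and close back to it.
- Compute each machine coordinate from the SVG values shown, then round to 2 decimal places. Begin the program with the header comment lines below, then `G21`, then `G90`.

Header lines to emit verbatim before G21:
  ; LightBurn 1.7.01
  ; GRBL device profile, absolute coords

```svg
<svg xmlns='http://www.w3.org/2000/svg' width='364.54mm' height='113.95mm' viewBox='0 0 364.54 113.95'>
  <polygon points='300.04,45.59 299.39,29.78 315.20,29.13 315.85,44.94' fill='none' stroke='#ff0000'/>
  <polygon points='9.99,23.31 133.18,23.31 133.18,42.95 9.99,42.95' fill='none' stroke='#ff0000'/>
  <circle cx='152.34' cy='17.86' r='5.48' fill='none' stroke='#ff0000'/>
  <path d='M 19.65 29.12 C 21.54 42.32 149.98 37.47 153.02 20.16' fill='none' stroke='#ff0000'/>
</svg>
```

; LightBurn 1.7.01
; GRBL device profile, absolute coords
G21
G90
G0 X300.04 Y68.36
M3 S843
G1 X299.39 Y84.17 F1298
G1 X315.20 Y84.82
G1 X315.85 Y69.01
G1 X300.04 Y68.36
M5
G0 X9.99 Y90.64
M3 S843
G1 X133.18 Y90.64 F1298
G1 X133.18 Y71.00
G1 X9.99 Y71.00
G1 X9.99 Y90.64
M5
G0 X157.82 Y96.09
M3 S843
G1 X156.21 Y99.96 F1298
G1 X152.34 Y101.57
G1 X148.47 Y99.96
G1 X146.86 Y96.09
G1 X148.47 Y92.22
G1 X152.34 Y90.61
G1 X156.21 Y92.22
G1 X157.82 Y96.09
M5
G0 X19.65 Y84.83
M3 S843
G1 X40.86 Y78.23 F1298
G1 X85.90 Y77.87
G1 X131.16 Y83.23
G1 X153.02 Y93.79
M5

1 u = 1 mm; y_m = 113.95 − y.

[1] `<polygon>` regular polygon, #ff0000→cut S843 F1298: (300.04,68.36) → (299.39,84.17) → (315.20,84.82) → (315.85,69.01) → (300.04,68.36) (closed)

[2] `<polygon>` rectangle, #ff0000→cut S843 F1298: (9.99,90.64) → (133.18,90.64) → (133.18,71.00) → (9.99,71.00) → (9.99,90.64) (closed)

[3] `<circle>` circle, #ff0000→cut S843 F1298: (157.82,96.09) → (156.21,99.96) → (152.34,101.57) → (148.47,99.96) → (146.86,96.09) → (148.47,92.22) → (152.34,90.61) → (156.21,92.22) → (157.82,96.09) (closed)

[4] `<path>` cubic bezier, #ff0000→cut S843 F1298: (19.65,84.83) → (40.86,78.23) → (85.90,77.87) → (131.16,83.23) → (153.02,93.79)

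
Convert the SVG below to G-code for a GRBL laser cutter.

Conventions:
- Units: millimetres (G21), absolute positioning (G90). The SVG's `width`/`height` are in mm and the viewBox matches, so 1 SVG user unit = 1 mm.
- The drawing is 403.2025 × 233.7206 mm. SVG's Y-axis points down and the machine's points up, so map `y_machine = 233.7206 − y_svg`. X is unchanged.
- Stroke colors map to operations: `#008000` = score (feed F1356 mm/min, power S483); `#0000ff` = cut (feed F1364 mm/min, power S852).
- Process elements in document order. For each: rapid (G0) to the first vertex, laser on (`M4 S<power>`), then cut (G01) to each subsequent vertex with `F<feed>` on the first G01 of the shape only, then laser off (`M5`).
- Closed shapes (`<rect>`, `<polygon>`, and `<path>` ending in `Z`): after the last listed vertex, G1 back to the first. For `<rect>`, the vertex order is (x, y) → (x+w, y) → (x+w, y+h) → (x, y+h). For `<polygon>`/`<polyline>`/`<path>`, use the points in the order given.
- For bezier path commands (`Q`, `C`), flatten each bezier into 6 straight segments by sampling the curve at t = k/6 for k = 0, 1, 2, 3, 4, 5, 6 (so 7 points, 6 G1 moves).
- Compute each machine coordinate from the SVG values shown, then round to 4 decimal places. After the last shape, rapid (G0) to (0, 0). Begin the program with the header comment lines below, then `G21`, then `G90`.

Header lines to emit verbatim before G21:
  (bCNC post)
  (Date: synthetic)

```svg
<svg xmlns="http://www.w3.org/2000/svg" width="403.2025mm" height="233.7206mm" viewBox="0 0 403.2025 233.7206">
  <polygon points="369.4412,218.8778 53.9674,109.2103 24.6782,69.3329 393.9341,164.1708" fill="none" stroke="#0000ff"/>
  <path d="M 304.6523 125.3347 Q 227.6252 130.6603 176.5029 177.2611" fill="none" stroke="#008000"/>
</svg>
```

1 u = 1 mm; y_m = 233.7206 − y.

[1] `<polygon>` closed polygon, #0000ff→cut S852 F1364: (369.4412,14.8428) → (53.9674,124.5103) → (24.6782,164.3877) → (393.9341,69.5498) → (369.4412,14.8428) (closed)

[2] `<path>` quadratic bezier, #008000→score S483 F1356: (304.6523,108.3859) → (279.6962,105.4642) → (256.1792,100.2494) → (234.1014,92.7415) → (213.4627,82.9406) → (194.2632,70.8466) → (176.5029,56.4595)

(bCNC post)
(Date: synthetic)
G21
G90
G0 X369.4412 Y14.8428
M4 S852
G01 X53.9674 Y124.5103 F1364
G01 X24.6782 Y164.3877
G01 X393.9341 Y69.5498
G01 X369.4412 Y14.8428
M5
G0 X304.6523 Y108.3859
M4 S483
G01 X279.6962 Y105.4642 F1356
G01 X256.1792 Y100.2494
G01 X234.1014 Y92.7415
G01 X213.4627 Y82.9406
G01 X194.2632 Y70.8466
G01 X176.5029 Y56.4595
M5
G0 X0.0000 Y0.0000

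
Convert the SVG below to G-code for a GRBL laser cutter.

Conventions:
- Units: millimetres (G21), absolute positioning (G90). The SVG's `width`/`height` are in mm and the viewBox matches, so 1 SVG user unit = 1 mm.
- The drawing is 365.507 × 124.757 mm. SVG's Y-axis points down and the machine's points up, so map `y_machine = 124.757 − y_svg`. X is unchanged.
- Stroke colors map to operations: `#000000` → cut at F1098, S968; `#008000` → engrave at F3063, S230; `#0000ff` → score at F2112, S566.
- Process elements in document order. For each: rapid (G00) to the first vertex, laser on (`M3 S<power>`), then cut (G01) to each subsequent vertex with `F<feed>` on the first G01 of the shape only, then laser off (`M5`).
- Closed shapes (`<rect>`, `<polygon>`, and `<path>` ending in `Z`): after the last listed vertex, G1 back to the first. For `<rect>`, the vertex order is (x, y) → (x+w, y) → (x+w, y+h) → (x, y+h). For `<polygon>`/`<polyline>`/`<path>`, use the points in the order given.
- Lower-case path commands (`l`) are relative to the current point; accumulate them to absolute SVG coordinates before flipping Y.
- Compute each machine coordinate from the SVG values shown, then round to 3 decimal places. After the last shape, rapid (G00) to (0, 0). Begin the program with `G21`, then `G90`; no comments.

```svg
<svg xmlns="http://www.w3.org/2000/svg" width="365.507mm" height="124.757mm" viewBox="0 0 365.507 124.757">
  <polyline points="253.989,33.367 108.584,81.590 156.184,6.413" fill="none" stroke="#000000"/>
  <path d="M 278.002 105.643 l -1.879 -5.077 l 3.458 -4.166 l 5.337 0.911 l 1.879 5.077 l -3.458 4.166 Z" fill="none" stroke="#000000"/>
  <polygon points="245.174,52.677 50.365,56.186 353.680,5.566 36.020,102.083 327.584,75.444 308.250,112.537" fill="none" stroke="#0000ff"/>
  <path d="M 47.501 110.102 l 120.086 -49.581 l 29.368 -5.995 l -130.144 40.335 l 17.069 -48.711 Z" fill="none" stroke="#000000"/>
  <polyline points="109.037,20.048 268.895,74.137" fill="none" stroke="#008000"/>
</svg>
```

G21
G90
G00 X253.989 Y91.390
M3 S968
G01 X108.584 Y43.167 F1098
G01 X156.184 Y118.344
M5
G00 X278.002 Y19.114
M3 S968
G01 X276.123 Y24.191 F1098
G01 X279.581 Y28.357
G01 X284.918 Y27.446
G01 X286.797 Y22.369
G01 X283.339 Y18.203
G01 X278.002 Y19.114
M5
G00 X245.174 Y72.080
M3 S566
G01 X50.365 Y68.571 F2112
G01 X353.680 Y119.191
G01 X36.020 Y22.674
G01 X327.584 Y49.313
G01 X308.250 Y12.220
G01 X245.174 Y72.080
M5
G00 X47.501 Y14.655
M3 S968
G01 X167.587 Y64.236 F1098
G01 X196.955 Y70.231
G01 X66.811 Y29.896
G01 X83.880 Y78.607
G01 X47.501 Y14.655
M5
G00 X109.037 Y104.709
M3 S230
G01 X268.895 Y50.620 F3063
M5
G00 X0.000 Y0.000

1 u = 1 mm; y_m = 124.757 − y.

[1] `<polyline>` open polyline, #000000→cut S968 F1098: (253.989,91.390) → (108.584,43.167) → (156.184,118.344)

[2] `<path>` regular polygon, #000000→cut S968 F1098: (278.002,19.114) → (276.123,24.191) → (279.581,28.357) → (284.918,27.446) → (286.797,22.369) → (283.339,18.203) → (278.002,19.114) (closed)

[3] `<polygon>` closed polygon, #0000ff→score S566 F2112: (245.174,72.080) → (50.365,68.571) → (353.680,119.191) → (36.020,22.674) → (327.584,49.313) → (308.250,12.220) → (245.174,72.080) (closed)

[4] `<path>` closed polygon, #000000→cut S968 F1098: (47.501,14.655) → (167.587,64.236) → (196.955,70.231) → (66.811,29.896) → (83.880,78.607) → (47.501,14.655) (closed)

[5] `<polyline>` line segment, #008000→engrave S230 F3063: (109.037,104.709) → (268.895,50.620)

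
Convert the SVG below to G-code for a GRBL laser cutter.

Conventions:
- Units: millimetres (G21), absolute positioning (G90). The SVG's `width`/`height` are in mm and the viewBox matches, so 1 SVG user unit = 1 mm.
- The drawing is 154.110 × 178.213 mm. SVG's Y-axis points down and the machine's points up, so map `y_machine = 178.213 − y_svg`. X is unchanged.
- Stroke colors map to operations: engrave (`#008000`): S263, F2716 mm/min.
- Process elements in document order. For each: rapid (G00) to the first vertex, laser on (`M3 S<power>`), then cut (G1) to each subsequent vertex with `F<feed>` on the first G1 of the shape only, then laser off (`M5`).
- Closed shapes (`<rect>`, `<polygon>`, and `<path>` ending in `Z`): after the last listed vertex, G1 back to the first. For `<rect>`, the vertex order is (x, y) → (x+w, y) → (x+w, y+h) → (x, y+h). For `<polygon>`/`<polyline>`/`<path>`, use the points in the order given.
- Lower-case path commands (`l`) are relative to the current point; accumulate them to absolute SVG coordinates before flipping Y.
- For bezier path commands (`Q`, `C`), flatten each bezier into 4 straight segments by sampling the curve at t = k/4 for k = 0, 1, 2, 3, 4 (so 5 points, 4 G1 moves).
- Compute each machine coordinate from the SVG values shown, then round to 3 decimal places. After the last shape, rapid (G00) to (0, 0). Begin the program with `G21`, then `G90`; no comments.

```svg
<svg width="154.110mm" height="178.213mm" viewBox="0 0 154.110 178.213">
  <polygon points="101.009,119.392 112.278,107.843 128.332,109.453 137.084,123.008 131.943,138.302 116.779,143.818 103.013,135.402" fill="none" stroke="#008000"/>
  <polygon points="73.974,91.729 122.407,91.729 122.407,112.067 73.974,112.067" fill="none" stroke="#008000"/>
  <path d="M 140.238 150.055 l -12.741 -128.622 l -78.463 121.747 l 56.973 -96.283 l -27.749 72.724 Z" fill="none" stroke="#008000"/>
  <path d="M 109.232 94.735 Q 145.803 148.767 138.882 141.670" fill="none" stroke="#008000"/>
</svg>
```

G21
G90
G00 X101.009 Y58.821
M3 S263
G1 X112.278 Y70.370 F2716
G1 X128.332 Y68.760
G1 X137.084 Y55.205
G1 X131.943 Y39.911
G1 X116.779 Y34.395
G1 X103.013 Y42.811
G1 X101.009 Y58.821
M5
G00 X73.974 Y86.484
M3 S263
G1 X122.407 Y86.484 F2716
G1 X122.407 Y66.146
G1 X73.974 Y66.146
G1 X73.974 Y86.484
M5
G00 X140.238 Y28.158
M3 S263
G1 X127.497 Y156.780 F2716
G1 X49.034 Y35.033
G1 X106.007 Y131.316
G1 X78.258 Y58.592
G1 X140.238 Y28.158
M5
G00 X109.232 Y83.478
M3 S263
G1 X124.799 Y60.283 F2716
G1 X134.930 Y44.728
G1 X139.624 Y36.815
G1 X138.882 Y36.543
M5
G00 X0.000 Y0.000

viewBox `0 0 154.110 178.213` with mm width/height → 1 unit = 1 mm. Flip: y_m = 178.213 − y_svg.

**Shape 1** — `<polygon>` regular polygon, stroke `#008000` → engrave (S263, F2716). Machine vertices: (101.009,58.821) → (112.278,70.370) → (128.332,68.760) → (137.084,55.205) → (131.943,39.911) → (116.779,34.395) → (103.013,42.811) → (101.009,58.821). Closed: final G1 returns to the first vertex.

**Shape 2** — `<polygon>` rectangle, stroke `#008000` → engrave (S263, F2716). Machine vertices: (73.974,86.484) → (122.407,86.484) → (122.407,66.146) → (73.974,66.146) → (73.974,86.484). Closed: final G1 returns to the first vertex.

**Shape 3** — `<path>` closed polygon, stroke `#008000` → engrave (S263, F2716). Machine vertices: (140.238,28.158) → (127.497,156.780) → (49.034,35.033) → (106.007,131.316) → (78.258,58.592) → (140.238,28.158). Closed: final G1 returns to the first vertex.

**Shape 4** — `<path>` quadratic bezier, stroke `#008000` → engrave (S263, F2716). Control points (SVG): P0=(109.232,94.735), P1=(145.803,148.767), P2=(138.882,141.670); sampled at t=k/4. Machine vertices: (109.232,83.478) → (124.799,60.283) → (134.930,44.728) → (139.624,36.815) → (138.882,36.543). Open path.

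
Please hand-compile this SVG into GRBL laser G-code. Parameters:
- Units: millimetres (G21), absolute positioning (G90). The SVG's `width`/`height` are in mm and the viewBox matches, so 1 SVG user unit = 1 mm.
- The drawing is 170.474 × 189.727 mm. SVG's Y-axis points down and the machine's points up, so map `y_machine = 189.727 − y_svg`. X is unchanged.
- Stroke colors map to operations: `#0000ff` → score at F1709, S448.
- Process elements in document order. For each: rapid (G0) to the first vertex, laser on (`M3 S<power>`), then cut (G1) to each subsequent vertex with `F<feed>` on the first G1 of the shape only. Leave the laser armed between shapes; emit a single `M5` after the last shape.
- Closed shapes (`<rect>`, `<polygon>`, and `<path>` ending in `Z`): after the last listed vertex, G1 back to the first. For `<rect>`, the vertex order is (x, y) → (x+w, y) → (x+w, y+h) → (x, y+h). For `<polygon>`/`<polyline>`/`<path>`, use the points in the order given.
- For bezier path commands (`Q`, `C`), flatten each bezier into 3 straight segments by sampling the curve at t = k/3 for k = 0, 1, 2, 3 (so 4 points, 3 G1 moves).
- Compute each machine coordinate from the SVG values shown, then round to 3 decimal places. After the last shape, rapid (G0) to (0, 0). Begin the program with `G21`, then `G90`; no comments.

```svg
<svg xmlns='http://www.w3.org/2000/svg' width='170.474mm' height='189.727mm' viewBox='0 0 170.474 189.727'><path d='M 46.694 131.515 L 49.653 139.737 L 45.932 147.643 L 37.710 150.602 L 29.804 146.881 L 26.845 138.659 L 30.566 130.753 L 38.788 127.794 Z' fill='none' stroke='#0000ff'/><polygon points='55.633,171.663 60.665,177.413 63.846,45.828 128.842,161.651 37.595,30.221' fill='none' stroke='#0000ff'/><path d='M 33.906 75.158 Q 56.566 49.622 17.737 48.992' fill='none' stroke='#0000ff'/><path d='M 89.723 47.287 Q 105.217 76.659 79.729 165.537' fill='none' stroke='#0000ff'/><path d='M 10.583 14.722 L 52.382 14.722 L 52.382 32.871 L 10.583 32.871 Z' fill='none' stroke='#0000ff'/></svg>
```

1 u = 1 mm; y_m = 189.727 − y.

[1] `<path>` regular polygon, #0000ff→score S448 F1709: (46.694,58.212) → (49.653,49.990) → (45.932,42.084) → (37.710,39.125) → (29.804,42.846) → (26.845,51.068) → (30.566,58.974) → (38.788,61.933) → (46.694,58.212) (closed)

[2] `<polygon>` closed polygon, #0000ff→score S448 F1709: (55.633,18.064) → (60.665,12.314) → (63.846,143.899) → (128.842,28.076) → (37.595,159.506) → (55.633,18.064) (closed)

[3] `<path>` quadratic bezier, #0000ff→score S448 F1709: (33.906,114.569) → (42.181,128.826) → (36.791,137.548) → (17.737,140.735)

[4] `<path>` quadratic bezier, #0000ff→score S448 F1709: (89.723,142.440) → (95.499,116.247) → (92.167,76.830) → (79.729,24.190)

[5] `<path>` rectangle, #0000ff→score S448 F1709: (10.583,175.005) → (52.382,175.005) → (52.382,156.856) → (10.583,156.856) → (10.583,175.005) (closed)

G21
G90
G0 X46.694 Y58.212
M3 S448
G1 X49.653 Y49.990 F1709
G1 X45.932 Y42.084
G1 X37.710 Y39.125
G1 X29.804 Y42.846
G1 X26.845 Y51.068
G1 X30.566 Y58.974
G1 X38.788 Y61.933
G1 X46.694 Y58.212
G0 X55.633 Y18.064
M3 S448
G1 X60.665 Y12.314 F1709
G1 X63.846 Y143.899
G1 X128.842 Y28.076
G1 X37.595 Y159.506
G1 X55.633 Y18.064
G0 X33.906 Y114.569
M3 S448
G1 X42.181 Y128.826 F1709
G1 X36.791 Y137.548
G1 X17.737 Y140.735
G0 X89.723 Y142.440
M3 S448
G1 X95.499 Y116.247 F1709
G1 X92.167 Y76.830
G1 X79.729 Y24.190
G0 X10.583 Y175.005
M3 S448
G1 X52.382 Y175.005 F1709
G1 X52.382 Y156.856
G1 X10.583 Y156.856
G1 X10.583 Y175.005
M5
G0 X0.000 Y0.000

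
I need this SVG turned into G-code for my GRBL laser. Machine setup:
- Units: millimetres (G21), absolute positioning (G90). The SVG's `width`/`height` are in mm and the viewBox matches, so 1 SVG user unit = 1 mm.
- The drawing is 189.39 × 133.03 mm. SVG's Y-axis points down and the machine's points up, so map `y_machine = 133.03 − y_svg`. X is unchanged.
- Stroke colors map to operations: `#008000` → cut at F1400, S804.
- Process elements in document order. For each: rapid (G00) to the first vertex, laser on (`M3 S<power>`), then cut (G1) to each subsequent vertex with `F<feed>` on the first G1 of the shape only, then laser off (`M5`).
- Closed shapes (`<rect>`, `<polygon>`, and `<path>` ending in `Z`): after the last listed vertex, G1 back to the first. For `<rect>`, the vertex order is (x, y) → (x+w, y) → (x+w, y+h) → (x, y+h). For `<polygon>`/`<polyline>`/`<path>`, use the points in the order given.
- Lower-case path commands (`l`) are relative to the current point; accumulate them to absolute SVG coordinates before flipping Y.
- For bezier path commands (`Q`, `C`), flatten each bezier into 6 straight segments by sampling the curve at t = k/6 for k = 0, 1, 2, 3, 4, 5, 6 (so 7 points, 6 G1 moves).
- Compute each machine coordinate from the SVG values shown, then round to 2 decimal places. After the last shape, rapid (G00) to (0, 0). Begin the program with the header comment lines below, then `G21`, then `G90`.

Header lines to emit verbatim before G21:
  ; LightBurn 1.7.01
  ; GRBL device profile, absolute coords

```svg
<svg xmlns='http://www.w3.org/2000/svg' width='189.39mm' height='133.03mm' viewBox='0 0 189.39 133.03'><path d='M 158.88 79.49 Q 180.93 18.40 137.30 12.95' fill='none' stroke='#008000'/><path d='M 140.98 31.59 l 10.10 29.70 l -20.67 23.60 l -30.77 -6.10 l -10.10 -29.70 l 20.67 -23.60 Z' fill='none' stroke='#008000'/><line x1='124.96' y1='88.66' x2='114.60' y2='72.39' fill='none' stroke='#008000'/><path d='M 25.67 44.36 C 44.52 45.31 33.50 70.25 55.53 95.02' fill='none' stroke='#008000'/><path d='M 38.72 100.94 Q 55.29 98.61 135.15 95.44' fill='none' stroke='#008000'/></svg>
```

; LightBurn 1.7.01
; GRBL device profile, absolute coords
G21
G90
G00 X158.88 Y53.54
M3 S804
G1 X164.41 Y72.36 F1400
G1 X166.28 Y88.08
G1 X164.51 Y100.72
G1 X159.09 Y110.26
G1 X150.02 Y116.72
G1 X137.30 Y120.08
M5
G00 X140.98 Y101.44
M3 S804
G1 X151.08 Y71.74 F1400
G1 X130.41 Y48.14
G1 X99.64 Y54.24
G1 X89.54 Y83.94
G1 X110.21 Y107.54
G1 X140.98 Y101.44
M5
G00 X124.96 Y44.37
M3 S804
G1 X114.60 Y60.64 F1400
M5
G00 X25.67 Y88.67
M3 S804
G1 X32.90 Y86.31 F1400
G1 X36.89 Y80.62
G1 X39.41 Y72.27
G1 X42.19 Y61.94
G1 X46.98 Y50.30
G1 X55.53 Y38.01
M5
G00 X38.72 Y32.09
M3 S804
G1 X46.00 Y32.89 F1400
G1 X56.80 Y33.74
G1 X71.11 Y34.63
G1 X88.94 Y35.57
G1 X110.29 Y36.56
G1 X135.15 Y37.59
M5
G00 X0.00 Y0.00

viewBox `0 0 189.39 133.03` with mm width/height → 1 unit = 1 mm. Flip: y_m = 133.03 − y_svg.

**Shape 1** — `<path>` quadratic bezier, stroke `#008000` → cut (S804, F1400). Control points (SVG): P0=(158.88,79.49), P1=(180.93,18.40), P2=(137.30,12.95); sampled at t=k/6. Machine vertices: (158.88,53.54) → (164.41,72.36) → (166.28,88.08) → (164.51,100.72) → (159.09,110.26) → (150.02,116.72) → (137.30,120.08). Open path.

**Shape 2** — `<path>` regular polygon, stroke `#008000` → cut (S804, F1400). Machine vertices: (140.98,101.44) → (151.08,71.74) → (130.41,48.14) → (99.64,54.24) → (89.54,83.94) → (110.21,107.54) → (140.98,101.44). Closed: final G1 returns to the first vertex.

**Shape 3** — `<line>` line segment, stroke `#008000` → cut (S804, F1400). Machine vertices: (124.96,44.37) → (114.60,60.64). Open path.

**Shape 4** — `<path>` cubic bezier, stroke `#008000` → cut (S804, F1400). Control points (SVG): P0=(25.67,44.36), P1=(44.52,45.31), P2=(33.50,70.25), P3=(55.53,95.02); sampled at t=k/6. Machine vertices: (25.67,88.67) → (32.90,86.31) → (36.89,80.62) → (39.41,72.27) → (42.19,61.94) → (46.98,50.30) → (55.53,38.01). Open path.

**Shape 5** — `<path>` quadratic bezier, stroke `#008000` → cut (S804, F1400). Control points (SVG): P0=(38.72,100.94), P1=(55.29,98.61), P2=(135.15,95.44); sampled at t=k/6. Machine vertices: (38.72,32.09) → (46.00,32.89) → (56.80,33.74) → (71.11,34.63) → (88.94,35.57) → (110.29,36.56) → (135.15,37.59). Open path.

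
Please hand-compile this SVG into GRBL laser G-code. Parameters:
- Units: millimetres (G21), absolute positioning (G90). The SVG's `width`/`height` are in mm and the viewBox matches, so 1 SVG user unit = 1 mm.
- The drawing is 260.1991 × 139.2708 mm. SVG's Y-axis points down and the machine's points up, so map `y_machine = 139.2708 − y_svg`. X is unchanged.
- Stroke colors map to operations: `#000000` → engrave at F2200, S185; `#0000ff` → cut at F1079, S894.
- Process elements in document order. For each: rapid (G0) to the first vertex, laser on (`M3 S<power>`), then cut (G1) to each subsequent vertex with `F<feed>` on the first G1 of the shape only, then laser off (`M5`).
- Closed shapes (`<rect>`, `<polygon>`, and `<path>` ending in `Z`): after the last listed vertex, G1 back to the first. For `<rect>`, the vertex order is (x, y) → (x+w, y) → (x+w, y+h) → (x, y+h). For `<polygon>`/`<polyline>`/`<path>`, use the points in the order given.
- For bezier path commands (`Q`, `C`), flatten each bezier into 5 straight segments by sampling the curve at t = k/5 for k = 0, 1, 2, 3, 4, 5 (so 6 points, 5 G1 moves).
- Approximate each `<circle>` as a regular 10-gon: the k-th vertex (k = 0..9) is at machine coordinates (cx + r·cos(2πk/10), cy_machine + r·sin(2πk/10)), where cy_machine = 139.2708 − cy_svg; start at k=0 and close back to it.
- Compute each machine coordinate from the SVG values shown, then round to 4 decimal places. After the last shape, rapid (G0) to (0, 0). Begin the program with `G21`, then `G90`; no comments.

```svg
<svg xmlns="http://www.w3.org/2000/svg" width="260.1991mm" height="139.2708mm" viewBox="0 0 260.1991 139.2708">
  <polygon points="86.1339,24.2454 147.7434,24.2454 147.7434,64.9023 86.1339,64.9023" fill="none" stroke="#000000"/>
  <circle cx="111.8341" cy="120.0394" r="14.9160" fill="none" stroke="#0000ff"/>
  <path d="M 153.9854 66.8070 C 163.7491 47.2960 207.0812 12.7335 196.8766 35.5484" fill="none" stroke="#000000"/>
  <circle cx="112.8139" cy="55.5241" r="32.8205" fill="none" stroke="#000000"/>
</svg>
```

1 u = 1 mm; y_m = 139.2708 − y.

[1] `<polygon>` rectangle, #000000→engrave S185 F2200: (86.1339,115.0254) → (147.7434,115.0254) → (147.7434,74.3685) → (86.1339,74.3685) → (86.1339,115.0254) (closed)

[2] `<circle>` circle, #0000ff→cut S894 F1079: (126.7501,19.2314) → (123.9014,27.9988) → (116.4434,33.4174) → (107.2248,33.4174) → (99.7668,27.9988) → (96.9181,19.2314) → (99.7668,10.4640) → (107.2248,5.0454) → (116.4434,5.0454) → (123.9014,10.4640) → (126.7501,19.2314) (closed)

[3] `<path>` cubic bezier, #000000→engrave S185 F2200: (153.9854,72.4638) → (163.1750,85.3971) → (176.2399,98.4663) → (188.9992,108.1946) → (197.2718,111.1055) → (196.8766,103.7224)

[4] `<circle>` circle, #000000→engrave S185 F2200: (145.6344,83.7467) → (139.3662,103.0381) → (122.9560,114.9609) → (102.6718,114.9609) → (86.2616,103.0381) → (79.9934,83.7467) → (86.2616,64.4553) → (102.6718,52.5325) → (122.9560,52.5325) → (139.3662,64.4553) → (145.6344,83.7467) (closed)

G21
G90
G0 X86.1339 Y115.0254
M3 S185
G1 X147.7434 Y115.0254 F2200
G1 X147.7434 Y74.3685
G1 X86.1339 Y74.3685
G1 X86.1339 Y115.0254
M5
G0 X126.7501 Y19.2314
M3 S894
G1 X123.9014 Y27.9988 F1079
G1 X116.4434 Y33.4174
G1 X107.2248 Y33.4174
G1 X99.7668 Y27.9988
G1 X96.9181 Y19.2314
G1 X99.7668 Y10.4640
G1 X107.2248 Y5.0454
G1 X116.4434 Y5.0454
G1 X123.9014 Y10.4640
G1 X126.7501 Y19.2314
M5
G0 X153.9854 Y72.4638
M3 S185
G1 X163.1750 Y85.3971 F2200
G1 X176.2399 Y98.4663
G1 X188.9992 Y108.1946
G1 X197.2718 Y111.1055
G1 X196.8766 Y103.7224
M5
G0 X145.6344 Y83.7467
M3 S185
G1 X139.3662 Y103.0381 F2200
G1 X122.9560 Y114.9609
G1 X102.6718 Y114.9609
G1 X86.2616 Y103.0381
G1 X79.9934 Y83.7467
G1 X86.2616 Y64.4553
G1 X102.6718 Y52.5325
G1 X122.9560 Y52.5325
G1 X139.3662 Y64.4553
G1 X145.6344 Y83.7467
M5
G0 X0.0000 Y0.0000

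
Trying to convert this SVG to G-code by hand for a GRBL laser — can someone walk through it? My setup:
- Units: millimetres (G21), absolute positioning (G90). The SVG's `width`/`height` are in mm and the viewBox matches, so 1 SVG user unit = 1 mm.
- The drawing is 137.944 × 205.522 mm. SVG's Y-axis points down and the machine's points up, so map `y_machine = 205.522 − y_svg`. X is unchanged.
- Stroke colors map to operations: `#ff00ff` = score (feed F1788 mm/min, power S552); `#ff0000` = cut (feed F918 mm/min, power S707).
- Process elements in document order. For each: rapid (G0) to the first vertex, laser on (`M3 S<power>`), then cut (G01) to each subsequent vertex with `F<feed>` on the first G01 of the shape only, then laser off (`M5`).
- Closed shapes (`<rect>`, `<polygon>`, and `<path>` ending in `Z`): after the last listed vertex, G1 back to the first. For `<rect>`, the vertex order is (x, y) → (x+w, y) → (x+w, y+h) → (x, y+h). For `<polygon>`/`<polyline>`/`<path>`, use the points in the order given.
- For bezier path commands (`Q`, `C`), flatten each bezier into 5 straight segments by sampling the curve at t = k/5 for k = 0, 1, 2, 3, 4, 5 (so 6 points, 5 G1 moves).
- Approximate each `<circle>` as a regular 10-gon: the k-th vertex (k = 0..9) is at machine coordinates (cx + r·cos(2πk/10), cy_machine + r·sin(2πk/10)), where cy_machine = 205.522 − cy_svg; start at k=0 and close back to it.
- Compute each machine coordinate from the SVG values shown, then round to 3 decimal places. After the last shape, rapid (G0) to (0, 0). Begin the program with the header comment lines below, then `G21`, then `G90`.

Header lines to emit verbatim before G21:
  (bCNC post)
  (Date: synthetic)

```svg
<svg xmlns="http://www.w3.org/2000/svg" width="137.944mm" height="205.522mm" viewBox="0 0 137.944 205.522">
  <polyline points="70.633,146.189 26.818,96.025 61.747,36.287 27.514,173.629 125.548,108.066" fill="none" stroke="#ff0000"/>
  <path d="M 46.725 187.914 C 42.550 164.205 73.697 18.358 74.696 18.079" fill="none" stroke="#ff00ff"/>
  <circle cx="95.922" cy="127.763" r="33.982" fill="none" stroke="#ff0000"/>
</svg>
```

(bCNC post)
(Date: synthetic)
G21
G90
G0 X70.633 Y59.333
M3 S707
G01 X26.818 Y109.497 F918
G01 X61.747 Y169.235
G01 X27.514 Y31.893
G01 X125.548 Y97.456
M5
G0 X46.725 Y17.608
M3 S552
G01 X47.935 Y44.348 F1788
G01 X54.479 Y87.552
G01 X63.216 Y134.369
G01 X71.003 Y171.949
G01 X74.696 Y187.443
M5
G0 X129.904 Y77.759
M3 S707
G01 X123.414 Y97.733 F918
G01 X106.423 Y110.078
G01 X85.421 Y110.078
G01 X68.430 Y97.733
G01 X61.940 Y77.759
G01 X68.430 Y57.785
G01 X85.421 Y45.440
G01 X106.423 Y45.440
G01 X123.414 Y57.785
G01 X129.904 Y77.759
M5
G0 X0.000 Y0.000

1 u = 1 mm; y_m = 205.522 − y.

[1] `<polyline>` open polyline, #ff0000→cut S707 F918: (70.633,59.333) → (26.818,109.497) → (61.747,169.235) → (27.514,31.893) → (125.548,97.456)

[2] `<path>` cubic bezier, #ff00ff→score S552 F1788: (46.725,17.608) → (47.935,44.348) → (54.479,87.552) → (63.216,134.369) → (71.003,171.949) → (74.696,187.443)

[3] `<circle>` circle, #ff0000→cut S707 F918: (129.904,77.759) → (123.414,97.733) → (106.423,110.078) → (85.421,110.078) → (68.430,97.733) → (61.940,77.759) → (68.430,57.785) → (85.421,45.440) → (106.423,45.440) → (123.414,57.785) → (129.904,77.759) (closed)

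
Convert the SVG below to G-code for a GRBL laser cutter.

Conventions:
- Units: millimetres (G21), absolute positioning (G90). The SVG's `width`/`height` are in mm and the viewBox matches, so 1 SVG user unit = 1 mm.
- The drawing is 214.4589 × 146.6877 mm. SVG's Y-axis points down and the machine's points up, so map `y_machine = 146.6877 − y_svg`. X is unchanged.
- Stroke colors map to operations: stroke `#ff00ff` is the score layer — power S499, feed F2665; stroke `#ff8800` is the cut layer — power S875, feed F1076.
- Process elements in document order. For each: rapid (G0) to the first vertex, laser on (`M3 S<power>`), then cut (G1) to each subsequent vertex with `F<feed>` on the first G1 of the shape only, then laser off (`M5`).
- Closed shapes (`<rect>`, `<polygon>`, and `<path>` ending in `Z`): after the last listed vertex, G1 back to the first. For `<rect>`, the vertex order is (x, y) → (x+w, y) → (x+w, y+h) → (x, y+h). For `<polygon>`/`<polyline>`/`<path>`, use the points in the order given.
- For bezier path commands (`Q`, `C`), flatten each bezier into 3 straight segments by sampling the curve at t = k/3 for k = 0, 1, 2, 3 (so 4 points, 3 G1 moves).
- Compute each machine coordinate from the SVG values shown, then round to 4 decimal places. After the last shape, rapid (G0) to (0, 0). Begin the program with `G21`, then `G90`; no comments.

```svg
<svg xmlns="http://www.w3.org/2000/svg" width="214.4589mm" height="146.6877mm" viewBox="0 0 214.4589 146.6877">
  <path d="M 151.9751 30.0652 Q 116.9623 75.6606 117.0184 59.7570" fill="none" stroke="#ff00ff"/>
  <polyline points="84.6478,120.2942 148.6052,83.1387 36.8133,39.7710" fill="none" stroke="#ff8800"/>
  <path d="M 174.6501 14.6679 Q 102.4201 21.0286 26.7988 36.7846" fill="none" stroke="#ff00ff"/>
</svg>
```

Since the viewBox matches the mm dimensions, user units are millimetres directly. The only transform is the Y-flip y_m = 146.6877 − y_svg.

Shape 1 is a quadratic bezier drawn with `<path>`. Its stroke #ff00ff means score at S499, F2665. After flipping Y the toolpath is (151.9751,116.6225) → (132.5298,93.0588) → (120.8775,83.1615) → (117.0184,86.9307).

Shape 2 is a open polyline drawn with `<polyline>`. Its stroke #ff8800 means cut at S875, F1076. After flipping Y the toolpath is (84.6478,26.3935) → (148.6052,63.5490) → (36.8133,106.9167).

Shape 3 is a quadratic bezier drawn with `<path>`. Its stroke #ff00ff means score at S499, F2665. After flipping Y the toolpath is (174.6501,132.0198) → (126.1200,126.7354) → (76.8362,119.3632) → (26.7988,109.9031).

G21
G90
G0 X151.9751 Y116.6225
M3 S499
G1 X132.5298 Y93.0588 F2665
G1 X120.8775 Y83.1615
G1 X117.0184 Y86.9307
M5
G0 X84.6478 Y26.3935
M3 S875
G1 X148.6052 Y63.5490 F1076
G1 X36.8133 Y106.9167
M5
G0 X174.6501 Y132.0198
M3 S499
G1 X126.1200 Y126.7354 F2665
G1 X76.8362 Y119.3632
G1 X26.7988 Y109.9031
M5
G0 X0.0000 Y0.0000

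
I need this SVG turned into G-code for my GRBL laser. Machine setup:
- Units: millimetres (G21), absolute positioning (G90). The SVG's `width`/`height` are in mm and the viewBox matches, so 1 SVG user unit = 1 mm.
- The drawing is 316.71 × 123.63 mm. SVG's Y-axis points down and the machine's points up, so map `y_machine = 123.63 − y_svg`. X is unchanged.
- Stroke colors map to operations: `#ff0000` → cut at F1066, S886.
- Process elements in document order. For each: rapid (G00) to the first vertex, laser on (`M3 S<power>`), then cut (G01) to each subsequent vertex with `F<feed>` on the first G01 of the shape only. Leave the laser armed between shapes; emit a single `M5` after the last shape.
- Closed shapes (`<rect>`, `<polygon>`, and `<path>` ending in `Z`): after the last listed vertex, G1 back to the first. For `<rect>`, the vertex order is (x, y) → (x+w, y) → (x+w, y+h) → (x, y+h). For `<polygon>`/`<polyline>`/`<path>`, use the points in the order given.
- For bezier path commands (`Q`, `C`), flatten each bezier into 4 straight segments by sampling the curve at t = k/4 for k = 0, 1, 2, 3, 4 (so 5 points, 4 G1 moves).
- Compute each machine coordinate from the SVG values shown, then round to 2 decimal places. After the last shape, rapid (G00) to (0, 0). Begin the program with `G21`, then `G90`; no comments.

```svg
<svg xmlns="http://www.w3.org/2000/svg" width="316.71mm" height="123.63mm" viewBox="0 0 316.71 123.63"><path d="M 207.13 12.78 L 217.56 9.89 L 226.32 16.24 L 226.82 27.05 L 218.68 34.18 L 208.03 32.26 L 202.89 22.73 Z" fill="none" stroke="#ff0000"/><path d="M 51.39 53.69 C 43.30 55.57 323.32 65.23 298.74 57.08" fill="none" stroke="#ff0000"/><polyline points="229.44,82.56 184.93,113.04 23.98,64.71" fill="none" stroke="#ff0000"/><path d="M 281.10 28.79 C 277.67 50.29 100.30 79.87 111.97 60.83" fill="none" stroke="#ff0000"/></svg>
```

Since the viewBox matches the mm dimensions, user units are millimetres directly. The only transform is the Y-flip y_m = 123.63 − y_svg.

Shape 1 is a regular polygon drawn with `<path>`. Its stroke #ff0000 means cut at S886, F1066. After flipping Y the toolpath is (207.13,110.85) → (217.56,113.74) → (226.32,107.39) → (226.82,96.58) → (218.68,89.45) → (208.03,91.37) → (202.89,100.90) → (207.13,110.85), returning to the start.

Shape 2 is a cubic bezier drawn with `<path>`. Its stroke #ff0000 means cut at S886, F1066. After flipping Y the toolpath is (51.39,69.94) → (90.08,67.47) → (181.25,64.48) → (269.32,63.38) → (298.74,66.55).

Shape 3 is a open polyline drawn with `<polyline>`. Its stroke #ff0000 means cut at S886, F1066. After flipping Y the toolpath is (229.44,41.07) → (184.93,10.59) → (23.98,58.92).

Shape 4 is a cubic bezier drawn with `<path>`. Its stroke #ff0000 means cut at S886, F1066. After flipping Y the toolpath is (281.10,94.84) → (251.59,78.09) → (190.87,63.62) → (132.99,56.75) → (111.97,62.80).

G21
G90
G00 X207.13 Y110.85
M3 S886
G01 X217.56 Y113.74 F1066
G01 X226.32 Y107.39
G01 X226.82 Y96.58
G01 X218.68 Y89.45
G01 X208.03 Y91.37
G01 X202.89 Y100.90
G01 X207.13 Y110.85
G00 X51.39 Y69.94
M3 S886
G01 X90.08 Y67.47 F1066
G01 X181.25 Y64.48
G01 X269.32 Y63.38
G01 X298.74 Y66.55
G00 X229.44 Y41.07
M3 S886
G01 X184.93 Y10.59 F1066
G01 X23.98 Y58.92
G00 X281.10 Y94.84
M3 S886
G01 X251.59 Y78.09 F1066
G01 X190.87 Y63.62
G01 X132.99 Y56.75
G01 X111.97 Y62.80
M5
G00 X0.00 Y0.00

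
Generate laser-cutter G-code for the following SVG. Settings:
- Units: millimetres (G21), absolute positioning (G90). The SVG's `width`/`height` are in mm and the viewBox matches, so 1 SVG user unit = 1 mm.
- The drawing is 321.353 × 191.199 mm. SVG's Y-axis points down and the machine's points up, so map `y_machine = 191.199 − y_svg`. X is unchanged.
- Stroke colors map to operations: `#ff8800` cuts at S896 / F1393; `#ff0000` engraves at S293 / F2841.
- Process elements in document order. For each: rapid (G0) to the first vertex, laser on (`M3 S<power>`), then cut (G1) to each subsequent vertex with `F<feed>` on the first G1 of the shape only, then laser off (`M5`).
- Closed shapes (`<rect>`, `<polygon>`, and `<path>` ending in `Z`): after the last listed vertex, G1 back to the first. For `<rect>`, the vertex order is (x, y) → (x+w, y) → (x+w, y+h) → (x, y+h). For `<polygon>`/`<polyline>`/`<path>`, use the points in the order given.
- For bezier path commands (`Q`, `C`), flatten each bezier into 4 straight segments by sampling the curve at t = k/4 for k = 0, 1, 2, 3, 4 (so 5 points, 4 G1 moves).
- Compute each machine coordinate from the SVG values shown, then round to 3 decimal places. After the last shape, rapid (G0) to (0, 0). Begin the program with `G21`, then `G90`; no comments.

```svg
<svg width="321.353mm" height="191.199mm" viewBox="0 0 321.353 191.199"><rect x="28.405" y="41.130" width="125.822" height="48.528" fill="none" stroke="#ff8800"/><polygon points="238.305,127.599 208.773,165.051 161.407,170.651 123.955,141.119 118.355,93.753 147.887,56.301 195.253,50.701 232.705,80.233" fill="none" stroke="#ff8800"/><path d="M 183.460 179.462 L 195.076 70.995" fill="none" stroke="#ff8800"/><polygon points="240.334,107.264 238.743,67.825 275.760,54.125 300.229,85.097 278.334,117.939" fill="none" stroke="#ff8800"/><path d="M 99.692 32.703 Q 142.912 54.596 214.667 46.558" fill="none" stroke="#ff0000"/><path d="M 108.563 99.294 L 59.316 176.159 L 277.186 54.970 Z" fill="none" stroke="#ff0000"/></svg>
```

Since the viewBox matches the mm dimensions, user units are millimetres directly. The only transform is the Y-flip y_m = 191.199 − y_svg.

Shape 1 is a rectangle drawn with `<rect>`. Its stroke #ff8800 means cut at S896, F1393. After flipping Y the toolpath is (28.405,150.069) → (154.227,150.069) → (154.227,101.541) → (28.405,101.541) → (28.405,150.069), returning to the start.

Shape 2 is a regular polygon drawn with `<polygon>`. Its stroke #ff8800 means cut at S896, F1393. After flipping Y the toolpath is (238.305,63.600) → (208.773,26.148) → (161.407,20.548) → (123.955,50.080) → (118.355,97.446) → (147.887,134.898) → (195.253,140.498) → (232.705,110.966) → (238.305,63.600), returning to the start.

Shape 3 is a line segment drawn with `<path>`. Its stroke #ff8800 means cut at S896, F1393. After flipping Y the toolpath is (183.460,11.737) → (195.076,120.204).

Shape 4 is a regular polygon drawn with `<polygon>`. Its stroke #ff8800 means cut at S896, F1393. After flipping Y the toolpath is (240.334,83.935) → (238.743,123.374) → (275.760,137.074) → (300.229,106.102) → (278.334,73.260) → (240.334,83.935), returning to the start.

Shape 5 is a quadratic bezier drawn with `<path>`. Its stroke #ff0000 means engrave at S293, F2841. After flipping Y the toolpath is (99.692,158.496) → (123.085,149.420) → (150.046,144.086) → (180.573,142.493) → (214.667,144.641).

Shape 6 is a closed polygon drawn with `<path>`. Its stroke #ff0000 means engrave at S293, F2841. After flipping Y the toolpath is (108.563,91.905) → (59.316,15.040) → (277.186,136.229) → (108.563,91.905), returning to the start.

G21
G90
G0 X28.405 Y150.069
M3 S896
G1 X154.227 Y150.069 F1393
G1 X154.227 Y101.541
G1 X28.405 Y101.541
G1 X28.405 Y150.069
M5
G0 X238.305 Y63.600
M3 S896
G1 X208.773 Y26.148 F1393
G1 X161.407 Y20.548
G1 X123.955 Y50.080
G1 X118.355 Y97.446
G1 X147.887 Y134.898
G1 X195.253 Y140.498
G1 X232.705 Y110.966
G1 X238.305 Y63.600
M5
G0 X183.460 Y11.737
M3 S896
G1 X195.076 Y120.204 F1393
M5
G0 X240.334 Y83.935
M3 S896
G1 X238.743 Y123.374 F1393
G1 X275.760 Y137.074
G1 X300.229 Y106.102
G1 X278.334 Y73.260
G1 X240.334 Y83.935
M5
G0 X99.692 Y158.496
M3 S293
G1 X123.085 Y149.420 F2841
G1 X150.046 Y144.086
G1 X180.573 Y142.493
G1 X214.667 Y144.641
M5
G0 X108.563 Y91.905
M3 S293
G1 X59.316 Y15.040 F2841
G1 X277.186 Y136.229
G1 X108.563 Y91.905
M5
G0 X0.000 Y0.000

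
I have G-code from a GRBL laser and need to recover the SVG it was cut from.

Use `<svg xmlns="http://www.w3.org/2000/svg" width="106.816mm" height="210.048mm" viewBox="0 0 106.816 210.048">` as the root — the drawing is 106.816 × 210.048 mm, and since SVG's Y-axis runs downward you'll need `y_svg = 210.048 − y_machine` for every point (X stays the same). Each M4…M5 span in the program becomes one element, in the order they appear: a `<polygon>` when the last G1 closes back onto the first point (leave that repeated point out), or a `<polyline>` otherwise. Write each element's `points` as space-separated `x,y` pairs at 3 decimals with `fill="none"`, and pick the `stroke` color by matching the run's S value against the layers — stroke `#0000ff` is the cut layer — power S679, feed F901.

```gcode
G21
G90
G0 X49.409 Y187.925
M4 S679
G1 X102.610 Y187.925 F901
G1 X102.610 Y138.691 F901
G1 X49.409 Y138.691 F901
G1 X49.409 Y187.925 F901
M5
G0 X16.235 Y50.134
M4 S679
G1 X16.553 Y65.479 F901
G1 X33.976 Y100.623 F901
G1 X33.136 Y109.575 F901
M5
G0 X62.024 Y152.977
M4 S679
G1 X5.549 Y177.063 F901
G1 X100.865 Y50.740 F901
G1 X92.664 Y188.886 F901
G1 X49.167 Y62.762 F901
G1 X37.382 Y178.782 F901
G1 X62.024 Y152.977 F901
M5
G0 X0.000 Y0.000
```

Each laser-on run becomes one SVG element. Flip Y back into SVG space with y_svg = 210.048 − y_machine. Every run uses S679, so all elements get stroke `#0000ff` (cut).

Run 1: The run returns to its start, so emit a `<polygon>` with points (Y-flipped): 49.409,22.123 102.610,22.123 102.610,71.357 49.409,71.357.

Run 2: The run is open, so emit a `<polyline>` with points (Y-flipped): 16.235,159.914 16.553,144.569 33.976,109.425 33.136,100.473.

Run 3: The run returns to its start, so emit a `<polygon>` with points (Y-flipped): 62.024,57.071 5.549,32.985 100.865,159.308 92.664,21.162 49.167,147.286 37.382,31.266.

<svg xmlns="http://www.w3.org/2000/svg" width="106.816mm" height="210.048mm" viewBox="0 0 106.816 210.048">
  <polygon points="49.409,22.123 102.610,22.123 102.610,71.357 49.409,71.357" fill="none" stroke="#0000ff"/>
  <polyline points="16.235,159.914 16.553,144.569 33.976,109.425 33.136,100.473" fill="none" stroke="#0000ff"/>
  <polygon points="62.024,57.071 5.549,32.985 100.865,159.308 92.664,21.162 49.167,147.286 37.382,31.266" fill="none" stroke="#0000ff"/>
</svg>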